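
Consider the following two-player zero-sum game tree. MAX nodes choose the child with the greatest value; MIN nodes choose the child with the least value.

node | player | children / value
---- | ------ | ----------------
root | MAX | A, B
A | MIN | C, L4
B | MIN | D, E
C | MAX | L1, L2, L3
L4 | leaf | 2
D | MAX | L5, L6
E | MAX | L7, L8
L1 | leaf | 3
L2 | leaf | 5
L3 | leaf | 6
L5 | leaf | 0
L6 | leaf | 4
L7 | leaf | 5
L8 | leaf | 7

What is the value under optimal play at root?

C (MAX): max(3, 5, 6) = 6
A (MIN): min(6, 2) = 2
D (MAX): max(0, 4) = 4
E (MAX): max(5, 7) = 7
B (MIN): min(4, 7) = 4
root (MAX): max(2, 4) = 4

4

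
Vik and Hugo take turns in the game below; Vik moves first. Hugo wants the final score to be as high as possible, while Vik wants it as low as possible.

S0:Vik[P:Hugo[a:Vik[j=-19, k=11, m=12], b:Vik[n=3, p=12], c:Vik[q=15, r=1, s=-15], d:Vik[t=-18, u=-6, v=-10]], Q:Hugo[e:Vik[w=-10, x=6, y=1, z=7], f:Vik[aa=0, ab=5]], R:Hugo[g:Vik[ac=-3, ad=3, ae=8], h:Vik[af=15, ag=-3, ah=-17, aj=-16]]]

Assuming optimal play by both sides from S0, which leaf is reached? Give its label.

a (Vik): min(-19, 11, 12) = -19
b (Vik): min(3, 12) = 3
c (Vik): min(15, 1, -15) = -15
d (Vik): min(-18, -6, -10) = -18
P (Hugo): max(-19, 3, -15, -18) = 3
e (Vik): min(-10, 6, 1, 7) = -10
f (Vik): min(0, 5) = 0
Q (Hugo): max(-10, 0) = 0
g (Vik): min(-3, 3, 8) = -3
h (Vik): min(15, -3, -17, -16) = -17
R (Hugo): max(-3, -17) = -3
S0 (Vik): min(3, 0, -3) = -3
At S0, Vik picks R (lowest: -3).
At R, Hugo picks g (highest: -3).
At g, Vik picks ac (lowest: -3).
Terminal value -3.

ac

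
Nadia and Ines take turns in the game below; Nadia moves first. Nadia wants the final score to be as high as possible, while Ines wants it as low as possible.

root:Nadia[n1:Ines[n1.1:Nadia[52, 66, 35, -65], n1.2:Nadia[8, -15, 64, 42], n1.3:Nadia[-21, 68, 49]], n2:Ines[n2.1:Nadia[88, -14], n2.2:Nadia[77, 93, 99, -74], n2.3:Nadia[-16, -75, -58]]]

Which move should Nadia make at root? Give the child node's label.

n1

n1.1 (Nadia): max(52, 66, 35, -65) = 66
n1.2 (Nadia): max(8, -15, 64, 42) = 64
n1.3 (Nadia): max(-21, 68, 49) = 68
n1 (Ines): min(66, 64, 68) = 64
n2.1 (Nadia): max(88, -14) = 88
n2.2 (Nadia): max(77, 93, 99, -74) = 99
n2.3 (Nadia): max(-16, -75, -58) = -16
n2 (Ines): min(88, 99, -16) = -16
root (Nadia): max(64, -16) = 64
Nadia at root wants the highest of {n1=64, n2=-16}, so chooses n1.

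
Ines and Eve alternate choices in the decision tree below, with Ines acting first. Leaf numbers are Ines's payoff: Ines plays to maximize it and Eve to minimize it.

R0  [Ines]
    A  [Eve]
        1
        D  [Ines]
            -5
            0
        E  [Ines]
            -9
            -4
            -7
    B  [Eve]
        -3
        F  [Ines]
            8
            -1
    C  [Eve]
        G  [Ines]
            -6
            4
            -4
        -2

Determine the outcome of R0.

-2

D (Ines): max(-5, 0) = 0
E (Ines): max(-9, -4, -7) = -4
A (Eve): min(1, 0, -4) = -4
F (Ines): max(8, -1) = 8
B (Eve): min(-3, 8) = -3
G (Ines): max(-6, 4, -4) = 4
C (Eve): min(4, -2) = -2
R0 (Ines): max(-4, -3, -2) = -2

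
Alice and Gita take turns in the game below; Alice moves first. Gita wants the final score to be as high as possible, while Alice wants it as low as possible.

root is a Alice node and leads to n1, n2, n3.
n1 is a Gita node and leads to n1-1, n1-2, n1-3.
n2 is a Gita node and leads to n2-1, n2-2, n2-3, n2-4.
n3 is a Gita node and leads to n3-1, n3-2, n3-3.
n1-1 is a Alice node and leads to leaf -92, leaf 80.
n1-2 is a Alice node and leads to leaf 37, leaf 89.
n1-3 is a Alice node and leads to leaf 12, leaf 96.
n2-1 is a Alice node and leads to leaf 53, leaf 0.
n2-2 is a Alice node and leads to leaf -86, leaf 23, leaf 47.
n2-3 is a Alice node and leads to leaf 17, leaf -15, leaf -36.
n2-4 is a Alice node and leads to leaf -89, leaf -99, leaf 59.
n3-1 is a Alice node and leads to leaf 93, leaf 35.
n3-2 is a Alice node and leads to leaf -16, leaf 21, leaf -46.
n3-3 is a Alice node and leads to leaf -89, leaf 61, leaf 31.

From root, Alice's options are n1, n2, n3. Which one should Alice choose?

n2

n1-1 (Alice): min(-92, 80) = -92
n1-2 (Alice): min(37, 89) = 37
n1-3 (Alice): min(12, 96) = 12
n1 (Gita): max(-92, 37, 12) = 37
n2-1 (Alice): min(53, 0) = 0
n2-2 (Alice): min(-86, 23, 47) = -86
n2-3 (Alice): min(17, -15, -36) = -36
n2-4 (Alice): min(-89, -99, 59) = -99
n2 (Gita): max(0, -86, -36, -99) = 0
n3-1 (Alice): min(93, 35) = 35
n3-2 (Alice): min(-16, 21, -46) = -46
n3-3 (Alice): min(-89, 61, 31) = -89
n3 (Gita): max(35, -46, -89) = 35
root (Alice): min(37, 0, 35) = 0
Alice at root wants the lowest of {n1=37, n2=0, n3=35}, so chooses n2.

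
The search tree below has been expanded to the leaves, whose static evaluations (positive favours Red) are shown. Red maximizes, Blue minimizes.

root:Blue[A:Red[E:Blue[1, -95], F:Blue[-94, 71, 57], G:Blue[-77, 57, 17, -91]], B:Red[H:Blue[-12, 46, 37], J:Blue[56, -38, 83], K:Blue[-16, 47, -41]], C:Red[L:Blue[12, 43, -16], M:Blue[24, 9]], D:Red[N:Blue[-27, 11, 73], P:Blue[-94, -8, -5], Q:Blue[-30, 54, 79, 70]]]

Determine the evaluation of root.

E (Blue): min(1, -95) = -95
F (Blue): min(-94, 71, 57) = -94
G (Blue): min(-77, 57, 17, -91) = -91
A (Red): max(-95, -94, -91) = -91
H (Blue): min(-12, 46, 37) = -12
J (Blue): min(56, -38, 83) = -38
K (Blue): min(-16, 47, -41) = -41
B (Red): max(-12, -38, -41) = -12
L (Blue): min(12, 43, -16) = -16
M (Blue): min(24, 9) = 9
C (Red): max(-16, 9) = 9
N (Blue): min(-27, 11, 73) = -27
P (Blue): min(-94, -8, -5) = -94
Q (Blue): min(-30, 54, 79, 70) = -30
D (Red): max(-27, -94, -30) = -27
root (Blue): min(-91, -12, 9, -27) = -91

-91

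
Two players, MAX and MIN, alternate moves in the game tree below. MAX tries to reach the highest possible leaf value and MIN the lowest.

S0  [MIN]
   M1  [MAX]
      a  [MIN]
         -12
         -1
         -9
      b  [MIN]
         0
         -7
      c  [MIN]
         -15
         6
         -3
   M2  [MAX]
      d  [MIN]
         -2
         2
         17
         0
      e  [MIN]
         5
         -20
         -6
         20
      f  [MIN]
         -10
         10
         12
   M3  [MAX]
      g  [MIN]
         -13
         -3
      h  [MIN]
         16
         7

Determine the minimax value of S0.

a (MIN): min(-12, -1, -9) = -12
b (MIN): min(0, -7) = -7
c (MIN): min(-15, 6, -3) = -15
M1 (MAX): max(-12, -7, -15) = -7
d (MIN): min(-2, 2, 17, 0) = -2
e (MIN): min(5, -20, -6, 20) = -20
f (MIN): min(-10, 10, 12) = -10
M2 (MAX): max(-2, -20, -10) = -2
g (MIN): min(-13, -3) = -13
h (MIN): min(16, 7) = 7
M3 (MAX): max(-13, 7) = 7
S0 (MIN): min(-7, -2, 7) = -7

-7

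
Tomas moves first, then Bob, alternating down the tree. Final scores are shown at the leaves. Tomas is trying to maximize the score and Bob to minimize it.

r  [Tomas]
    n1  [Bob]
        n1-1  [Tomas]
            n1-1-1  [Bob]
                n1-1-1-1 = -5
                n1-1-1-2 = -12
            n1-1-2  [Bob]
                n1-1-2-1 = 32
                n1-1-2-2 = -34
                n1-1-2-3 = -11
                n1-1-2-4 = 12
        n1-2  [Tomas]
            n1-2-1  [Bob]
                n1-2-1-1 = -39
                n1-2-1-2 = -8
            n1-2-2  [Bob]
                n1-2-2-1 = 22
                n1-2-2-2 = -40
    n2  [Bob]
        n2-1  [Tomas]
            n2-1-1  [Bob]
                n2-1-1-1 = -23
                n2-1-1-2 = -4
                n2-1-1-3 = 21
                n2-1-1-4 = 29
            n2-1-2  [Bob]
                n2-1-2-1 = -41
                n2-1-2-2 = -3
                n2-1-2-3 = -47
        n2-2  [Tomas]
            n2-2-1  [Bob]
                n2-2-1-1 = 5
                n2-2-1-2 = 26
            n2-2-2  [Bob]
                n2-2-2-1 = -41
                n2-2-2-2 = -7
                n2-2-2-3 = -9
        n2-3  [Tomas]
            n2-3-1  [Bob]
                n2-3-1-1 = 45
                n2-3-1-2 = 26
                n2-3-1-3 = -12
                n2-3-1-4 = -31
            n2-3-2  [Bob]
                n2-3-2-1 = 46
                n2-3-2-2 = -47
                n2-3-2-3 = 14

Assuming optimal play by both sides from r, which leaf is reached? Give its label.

n2-3-1-4

n1-1-1 (Bob): min(-5, -12) = -12
n1-1-2 (Bob): min(32, -34, -11, 12) = -34
n1-1 (Tomas): max(-12, -34) = -12
n1-2-1 (Bob): min(-39, -8) = -39
n1-2-2 (Bob): min(22, -40) = -40
n1-2 (Tomas): max(-39, -40) = -39
n1 (Bob): min(-12, -39) = -39
n2-1-1 (Bob): min(-23, -4, 21, 29) = -23
n2-1-2 (Bob): min(-41, -3, -47) = -47
n2-1 (Tomas): max(-23, -47) = -23
n2-2-1 (Bob): min(5, 26) = 5
n2-2-2 (Bob): min(-41, -7, -9) = -41
n2-2 (Tomas): max(5, -41) = 5
n2-3-1 (Bob): min(45, 26, -12, -31) = -31
n2-3-2 (Bob): min(46, -47, 14) = -47
n2-3 (Tomas): max(-31, -47) = -31
n2 (Bob): min(-23, 5, -31) = -31
r (Tomas): max(-39, -31) = -31
At r, Tomas picks n2 (highest: -31).
At n2, Bob picks n2-3 (lowest: -31).
At n2-3, Tomas picks n2-3-1 (highest: -31).
At n2-3-1, Bob picks n2-3-1-4 (lowest: -31).
Terminal value -31.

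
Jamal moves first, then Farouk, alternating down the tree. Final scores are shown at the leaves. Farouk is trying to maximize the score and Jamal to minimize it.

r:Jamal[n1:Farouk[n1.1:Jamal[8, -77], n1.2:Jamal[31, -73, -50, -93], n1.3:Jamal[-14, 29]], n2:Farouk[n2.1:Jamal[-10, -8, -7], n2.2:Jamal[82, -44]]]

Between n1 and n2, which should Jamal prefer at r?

n1.1 (Jamal): min(8, -77) = -77
n1.2 (Jamal): min(31, -73, -50, -93) = -93
n1.3 (Jamal): min(-14, 29) = -14
n1 (Farouk): max(-77, -93, -14) = -14
n2.1 (Jamal): min(-10, -8, -7) = -10
n2.2 (Jamal): min(82, -44) = -44
n2 (Farouk): max(-10, -44) = -10
Jamal prefers the lower value; n1=-14, n2=-10. n1 is better since -14 < -10.

n1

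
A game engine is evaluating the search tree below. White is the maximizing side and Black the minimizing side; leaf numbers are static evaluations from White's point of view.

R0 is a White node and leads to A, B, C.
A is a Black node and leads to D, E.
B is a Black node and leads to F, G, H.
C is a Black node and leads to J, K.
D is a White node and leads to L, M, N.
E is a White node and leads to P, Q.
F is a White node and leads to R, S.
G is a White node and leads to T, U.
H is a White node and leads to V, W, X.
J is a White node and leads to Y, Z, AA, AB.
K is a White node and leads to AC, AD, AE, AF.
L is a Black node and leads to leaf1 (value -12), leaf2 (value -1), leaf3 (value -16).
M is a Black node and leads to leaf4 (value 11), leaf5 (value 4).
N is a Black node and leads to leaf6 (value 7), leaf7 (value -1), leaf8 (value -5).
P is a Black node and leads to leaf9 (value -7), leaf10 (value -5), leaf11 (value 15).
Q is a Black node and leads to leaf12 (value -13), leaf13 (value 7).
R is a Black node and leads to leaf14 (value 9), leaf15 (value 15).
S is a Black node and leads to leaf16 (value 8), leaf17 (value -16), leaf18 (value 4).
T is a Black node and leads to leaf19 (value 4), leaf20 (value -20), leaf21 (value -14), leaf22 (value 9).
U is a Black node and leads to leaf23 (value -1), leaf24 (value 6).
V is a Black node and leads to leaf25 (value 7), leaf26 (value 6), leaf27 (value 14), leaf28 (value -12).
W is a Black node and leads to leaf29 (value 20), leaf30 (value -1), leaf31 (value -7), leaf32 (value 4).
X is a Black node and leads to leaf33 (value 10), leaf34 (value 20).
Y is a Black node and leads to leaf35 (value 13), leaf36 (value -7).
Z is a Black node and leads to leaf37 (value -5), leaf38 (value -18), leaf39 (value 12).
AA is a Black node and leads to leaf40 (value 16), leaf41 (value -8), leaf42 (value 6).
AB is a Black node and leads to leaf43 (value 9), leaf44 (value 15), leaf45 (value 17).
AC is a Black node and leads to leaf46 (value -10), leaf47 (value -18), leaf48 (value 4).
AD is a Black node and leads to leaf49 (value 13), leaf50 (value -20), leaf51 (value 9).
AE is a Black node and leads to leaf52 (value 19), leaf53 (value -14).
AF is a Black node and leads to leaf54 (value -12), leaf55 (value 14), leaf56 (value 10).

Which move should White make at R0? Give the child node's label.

L (Black): min(-12, -1, -16) = -16
M (Black): min(11, 4) = 4
N (Black): min(7, -1, -5) = -5
D (White): max(-16, 4, -5) = 4
P (Black): min(-7, -5, 15) = -7
Q (Black): min(-13, 7) = -13
E (White): max(-7, -13) = -7
A (Black): min(4, -7) = -7
R (Black): min(9, 15) = 9
S (Black): min(8, -16, 4) = -16
F (White): max(9, -16) = 9
T (Black): min(4, -20, -14, 9) = -20
U (Black): min(-1, 6) = -1
G (White): max(-20, -1) = -1
V (Black): min(7, 6, 14, -12) = -12
W (Black): min(20, -1, -7, 4) = -7
X (Black): min(10, 20) = 10
H (White): max(-12, -7, 10) = 10
B (Black): min(9, -1, 10) = -1
Y (Black): min(13, -7) = -7
Z (Black): min(-5, -18, 12) = -18
AA (Black): min(16, -8, 6) = -8
AB (Black): min(9, 15, 17) = 9
J (White): max(-7, -18, -8, 9) = 9
AC (Black): min(-10, -18, 4) = -18
AD (Black): min(13, -20, 9) = -20
AE (Black): min(19, -14) = -14
AF (Black): min(-12, 14, 10) = -12
K (White): max(-18, -20, -14, -12) = -12
C (Black): min(9, -12) = -12
R0 (White): max(-7, -1, -12) = -1
White at R0 wants the highest of {A=-7, B=-1, C=-12}, so chooses B.

B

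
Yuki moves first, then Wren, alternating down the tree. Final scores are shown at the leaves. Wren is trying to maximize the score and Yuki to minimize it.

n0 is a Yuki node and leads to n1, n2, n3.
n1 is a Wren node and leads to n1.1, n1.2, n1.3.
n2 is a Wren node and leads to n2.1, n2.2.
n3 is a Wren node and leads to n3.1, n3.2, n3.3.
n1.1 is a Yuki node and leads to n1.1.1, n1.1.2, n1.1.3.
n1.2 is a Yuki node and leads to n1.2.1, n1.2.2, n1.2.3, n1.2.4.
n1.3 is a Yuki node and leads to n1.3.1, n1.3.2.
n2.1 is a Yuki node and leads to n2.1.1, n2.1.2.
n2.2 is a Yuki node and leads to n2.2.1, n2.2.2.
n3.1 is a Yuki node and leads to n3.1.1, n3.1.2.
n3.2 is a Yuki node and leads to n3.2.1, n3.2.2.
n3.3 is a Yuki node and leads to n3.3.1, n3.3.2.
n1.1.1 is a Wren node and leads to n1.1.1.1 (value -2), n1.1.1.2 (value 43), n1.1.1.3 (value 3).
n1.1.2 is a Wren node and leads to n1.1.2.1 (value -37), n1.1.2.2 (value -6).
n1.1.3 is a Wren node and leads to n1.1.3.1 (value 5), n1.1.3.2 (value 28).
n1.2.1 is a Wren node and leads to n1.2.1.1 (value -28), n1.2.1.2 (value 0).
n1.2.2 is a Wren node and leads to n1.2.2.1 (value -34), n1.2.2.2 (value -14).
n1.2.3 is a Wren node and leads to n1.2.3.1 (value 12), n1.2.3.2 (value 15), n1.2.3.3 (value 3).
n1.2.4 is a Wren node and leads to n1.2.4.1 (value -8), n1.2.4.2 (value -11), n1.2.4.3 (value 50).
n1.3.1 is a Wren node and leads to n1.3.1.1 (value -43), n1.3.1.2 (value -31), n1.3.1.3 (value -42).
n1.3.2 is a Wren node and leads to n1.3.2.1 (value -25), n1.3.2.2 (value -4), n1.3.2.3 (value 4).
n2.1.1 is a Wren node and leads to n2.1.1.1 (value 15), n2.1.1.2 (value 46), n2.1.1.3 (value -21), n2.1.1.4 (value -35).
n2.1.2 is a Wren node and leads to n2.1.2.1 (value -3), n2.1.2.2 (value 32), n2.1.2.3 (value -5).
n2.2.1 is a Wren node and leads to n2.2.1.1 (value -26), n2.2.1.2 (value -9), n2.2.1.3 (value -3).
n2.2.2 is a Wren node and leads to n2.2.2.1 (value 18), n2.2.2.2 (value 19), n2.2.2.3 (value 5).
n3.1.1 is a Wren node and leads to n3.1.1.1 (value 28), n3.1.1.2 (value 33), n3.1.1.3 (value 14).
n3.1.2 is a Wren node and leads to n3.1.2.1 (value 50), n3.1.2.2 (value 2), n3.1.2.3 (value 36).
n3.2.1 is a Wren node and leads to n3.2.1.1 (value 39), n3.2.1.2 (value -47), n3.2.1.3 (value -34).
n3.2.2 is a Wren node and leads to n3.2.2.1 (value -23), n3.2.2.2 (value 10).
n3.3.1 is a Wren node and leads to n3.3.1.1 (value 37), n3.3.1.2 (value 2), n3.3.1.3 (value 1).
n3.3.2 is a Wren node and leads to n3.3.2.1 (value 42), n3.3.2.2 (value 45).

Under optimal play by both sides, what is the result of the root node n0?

n1.1.1 (Wren): max(-2, 43, 3) = 43
n1.1.2 (Wren): max(-37, -6) = -6
n1.1.3 (Wren): max(5, 28) = 28
n1.1 (Yuki): min(43, -6, 28) = -6
n1.2.1 (Wren): max(-28, 0) = 0
n1.2.2 (Wren): max(-34, -14) = -14
n1.2.3 (Wren): max(12, 15, 3) = 15
n1.2.4 (Wren): max(-8, -11, 50) = 50
n1.2 (Yuki): min(0, -14, 15, 50) = -14
n1.3.1 (Wren): max(-43, -31, -42) = -31
n1.3.2 (Wren): max(-25, -4, 4) = 4
n1.3 (Yuki): min(-31, 4) = -31
n1 (Wren): max(-6, -14, -31) = -6
n2.1.1 (Wren): max(15, 46, -21, -35) = 46
n2.1.2 (Wren): max(-3, 32, -5) = 32
n2.1 (Yuki): min(46, 32) = 32
n2.2.1 (Wren): max(-26, -9, -3) = -3
n2.2.2 (Wren): max(18, 19, 5) = 19
n2.2 (Yuki): min(-3, 19) = -3
n2 (Wren): max(32, -3) = 32
n3.1.1 (Wren): max(28, 33, 14) = 33
n3.1.2 (Wren): max(50, 2, 36) = 50
n3.1 (Yuki): min(33, 50) = 33
n3.2.1 (Wren): max(39, -47, -34) = 39
n3.2.2 (Wren): max(-23, 10) = 10
n3.2 (Yuki): min(39, 10) = 10
n3.3.1 (Wren): max(37, 2, 1) = 37
n3.3.2 (Wren): max(42, 45) = 45
n3.3 (Yuki): min(37, 45) = 37
n3 (Wren): max(33, 10, 37) = 37
n0 (Yuki): min(-6, 32, 37) = -6

-6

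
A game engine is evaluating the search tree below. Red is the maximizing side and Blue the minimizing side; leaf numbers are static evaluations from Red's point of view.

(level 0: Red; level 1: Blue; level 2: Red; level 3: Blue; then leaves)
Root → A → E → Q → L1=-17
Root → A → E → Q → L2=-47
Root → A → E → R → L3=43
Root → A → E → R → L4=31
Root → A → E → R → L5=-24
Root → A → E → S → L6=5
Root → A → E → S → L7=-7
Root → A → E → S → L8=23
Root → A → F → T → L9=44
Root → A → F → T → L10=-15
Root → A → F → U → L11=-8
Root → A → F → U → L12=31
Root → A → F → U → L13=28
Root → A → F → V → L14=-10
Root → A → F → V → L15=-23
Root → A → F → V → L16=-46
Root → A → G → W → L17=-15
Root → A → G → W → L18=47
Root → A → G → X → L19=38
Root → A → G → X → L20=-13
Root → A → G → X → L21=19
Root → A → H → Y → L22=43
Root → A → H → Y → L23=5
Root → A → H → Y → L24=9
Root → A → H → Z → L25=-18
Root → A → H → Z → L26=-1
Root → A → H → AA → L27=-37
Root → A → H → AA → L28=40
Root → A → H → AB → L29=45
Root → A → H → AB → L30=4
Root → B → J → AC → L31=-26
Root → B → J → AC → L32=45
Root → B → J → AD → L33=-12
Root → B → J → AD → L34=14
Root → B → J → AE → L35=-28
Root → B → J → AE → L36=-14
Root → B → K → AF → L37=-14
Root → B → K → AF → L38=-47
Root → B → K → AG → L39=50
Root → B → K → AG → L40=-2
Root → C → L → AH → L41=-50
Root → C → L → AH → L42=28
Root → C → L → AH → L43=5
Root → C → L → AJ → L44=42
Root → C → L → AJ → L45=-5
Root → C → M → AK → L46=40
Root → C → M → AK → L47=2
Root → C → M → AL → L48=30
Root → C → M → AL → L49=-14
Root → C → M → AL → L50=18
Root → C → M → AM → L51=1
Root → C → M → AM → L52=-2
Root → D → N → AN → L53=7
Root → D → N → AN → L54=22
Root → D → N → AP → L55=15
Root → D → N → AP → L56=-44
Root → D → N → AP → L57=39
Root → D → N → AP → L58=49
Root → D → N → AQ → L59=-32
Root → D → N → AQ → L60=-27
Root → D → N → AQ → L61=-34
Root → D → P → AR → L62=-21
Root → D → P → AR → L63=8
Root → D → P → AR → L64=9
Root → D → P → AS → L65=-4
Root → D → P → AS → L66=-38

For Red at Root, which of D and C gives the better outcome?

AN (Blue): min(7, 22) = 7
AP (Blue): min(15, -44, 39, 49) = -44
AQ (Blue): min(-32, -27, -34) = -34
N (Red): max(7, -44, -34) = 7
AR (Blue): min(-21, 8, 9) = -21
AS (Blue): min(-4, -38) = -38
P (Red): max(-21, -38) = -21
D (Blue): min(7, -21) = -21
AH (Blue): min(-50, 28, 5) = -50
AJ (Blue): min(42, -5) = -5
L (Red): max(-50, -5) = -5
AK (Blue): min(40, 2) = 2
AL (Blue): min(30, -14, 18) = -14
AM (Blue): min(1, -2) = -2
M (Red): max(2, -14, -2) = 2
C (Blue): min(-5, 2) = -5
Red prefers the higher value; D=-21, C=-5. C is better since -5 > -21.

C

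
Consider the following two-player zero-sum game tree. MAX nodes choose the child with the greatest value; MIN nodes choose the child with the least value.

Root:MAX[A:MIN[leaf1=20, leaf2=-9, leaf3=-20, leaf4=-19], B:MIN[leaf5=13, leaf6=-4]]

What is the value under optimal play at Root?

-4

A (MIN): min(20, -9, -20, -19) = -20
B (MIN): min(13, -4) = -4
Root (MAX): max(-20, -4) = -4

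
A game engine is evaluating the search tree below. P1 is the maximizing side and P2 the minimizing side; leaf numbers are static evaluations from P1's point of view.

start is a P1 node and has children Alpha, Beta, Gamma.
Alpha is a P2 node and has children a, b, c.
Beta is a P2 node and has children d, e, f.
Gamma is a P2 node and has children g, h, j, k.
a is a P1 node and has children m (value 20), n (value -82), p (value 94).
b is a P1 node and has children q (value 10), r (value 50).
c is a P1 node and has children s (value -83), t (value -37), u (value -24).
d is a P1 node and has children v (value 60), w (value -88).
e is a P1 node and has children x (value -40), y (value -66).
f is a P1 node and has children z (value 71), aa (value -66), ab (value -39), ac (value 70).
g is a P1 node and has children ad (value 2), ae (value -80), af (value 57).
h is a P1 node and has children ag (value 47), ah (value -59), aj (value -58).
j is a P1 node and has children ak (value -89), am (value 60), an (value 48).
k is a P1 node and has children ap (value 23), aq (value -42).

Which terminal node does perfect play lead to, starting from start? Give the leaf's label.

a (P1): max(20, -82, 94) = 94
b (P1): max(10, 50) = 50
c (P1): max(-83, -37, -24) = -24
Alpha (P2): min(94, 50, -24) = -24
d (P1): max(60, -88) = 60
e (P1): max(-40, -66) = -40
f (P1): max(71, -66, -39, 70) = 71
Beta (P2): min(60, -40, 71) = -40
g (P1): max(2, -80, 57) = 57
h (P1): max(47, -59, -58) = 47
j (P1): max(-89, 60, 48) = 60
k (P1): max(23, -42) = 23
Gamma (P2): min(57, 47, 60, 23) = 23
start (P1): max(-24, -40, 23) = 23
At start, P1 picks Gamma (highest: 23).
At Gamma, P2 picks k (lowest: 23).
At k, P1 picks ap (highest: 23).
Terminal value 23.

ap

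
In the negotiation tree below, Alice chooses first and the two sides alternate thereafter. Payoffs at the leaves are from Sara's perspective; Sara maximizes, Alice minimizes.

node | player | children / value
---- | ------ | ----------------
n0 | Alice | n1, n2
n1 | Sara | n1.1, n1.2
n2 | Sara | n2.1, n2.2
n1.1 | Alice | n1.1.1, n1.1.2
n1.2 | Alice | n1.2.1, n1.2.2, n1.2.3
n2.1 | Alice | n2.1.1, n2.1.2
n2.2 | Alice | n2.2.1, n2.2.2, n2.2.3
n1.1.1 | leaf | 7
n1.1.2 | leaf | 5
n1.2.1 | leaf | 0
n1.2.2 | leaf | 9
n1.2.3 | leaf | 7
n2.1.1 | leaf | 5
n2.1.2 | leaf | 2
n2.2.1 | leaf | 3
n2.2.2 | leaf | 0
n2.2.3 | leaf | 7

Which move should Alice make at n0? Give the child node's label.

n1.1 (Alice): min(7, 5) = 5
n1.2 (Alice): min(0, 9, 7) = 0
n1 (Sara): max(5, 0) = 5
n2.1 (Alice): min(5, 2) = 2
n2.2 (Alice): min(3, 0, 7) = 0
n2 (Sara): max(2, 0) = 2
n0 (Alice): min(5, 2) = 2
Alice at n0 wants the lowest of {n1=5, n2=2}, so chooses n2.

n2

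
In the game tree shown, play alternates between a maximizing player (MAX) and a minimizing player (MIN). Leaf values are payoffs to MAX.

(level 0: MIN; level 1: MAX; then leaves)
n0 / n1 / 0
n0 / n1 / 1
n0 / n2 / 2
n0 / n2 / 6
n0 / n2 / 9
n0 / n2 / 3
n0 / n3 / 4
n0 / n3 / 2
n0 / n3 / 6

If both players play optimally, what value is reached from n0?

n1 (MAX): max(0, 1) = 1
n2 (MAX): max(2, 6, 9, 3) = 9
n3 (MAX): max(4, 2, 6) = 6
n0 (MIN): min(1, 9, 6) = 1

1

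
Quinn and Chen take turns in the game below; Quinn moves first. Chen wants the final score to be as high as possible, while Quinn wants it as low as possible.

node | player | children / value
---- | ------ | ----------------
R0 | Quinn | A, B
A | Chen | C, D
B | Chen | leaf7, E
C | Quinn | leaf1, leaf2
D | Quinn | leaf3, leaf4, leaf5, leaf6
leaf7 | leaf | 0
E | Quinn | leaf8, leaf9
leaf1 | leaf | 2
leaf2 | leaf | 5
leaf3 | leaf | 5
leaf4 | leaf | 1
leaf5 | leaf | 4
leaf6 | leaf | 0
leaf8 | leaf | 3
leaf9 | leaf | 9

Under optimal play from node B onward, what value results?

E (Quinn): min(3, 9) = 3
B (Chen): max(0, 3) = 3

3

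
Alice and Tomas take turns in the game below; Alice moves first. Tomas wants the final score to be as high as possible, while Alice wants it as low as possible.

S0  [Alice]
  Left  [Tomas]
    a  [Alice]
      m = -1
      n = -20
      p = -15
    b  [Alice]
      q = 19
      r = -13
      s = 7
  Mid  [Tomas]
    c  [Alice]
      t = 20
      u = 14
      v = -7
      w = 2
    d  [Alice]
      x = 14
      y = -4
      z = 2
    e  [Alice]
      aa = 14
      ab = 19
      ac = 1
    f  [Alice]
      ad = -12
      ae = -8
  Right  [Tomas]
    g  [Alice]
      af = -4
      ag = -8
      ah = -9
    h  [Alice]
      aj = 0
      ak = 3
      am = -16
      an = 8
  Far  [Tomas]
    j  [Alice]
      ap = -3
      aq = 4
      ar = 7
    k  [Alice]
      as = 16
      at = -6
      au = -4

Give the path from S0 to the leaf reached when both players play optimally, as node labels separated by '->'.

a (Alice): min(-1, -20, -15) = -20
b (Alice): min(19, -13, 7) = -13
Left (Tomas): max(-20, -13) = -13
c (Alice): min(20, 14, -7, 2) = -7
d (Alice): min(14, -4, 2) = -4
e (Alice): min(14, 19, 1) = 1
f (Alice): min(-12, -8) = -12
Mid (Tomas): max(-7, -4, 1, -12) = 1
g (Alice): min(-4, -8, -9) = -9
h (Alice): min(0, 3, -16, 8) = -16
Right (Tomas): max(-9, -16) = -9
j (Alice): min(-3, 4, 7) = -3
k (Alice): min(16, -6, -4) = -6
Far (Tomas): max(-3, -6) = -3
S0 (Alice): min(-13, 1, -9, -3) = -13
At S0, Alice picks Left (lowest: -13).
At Left, Tomas picks b (highest: -13).
At b, Alice picks r (lowest: -13).
Terminal value -13.

S0 -> Left -> b -> r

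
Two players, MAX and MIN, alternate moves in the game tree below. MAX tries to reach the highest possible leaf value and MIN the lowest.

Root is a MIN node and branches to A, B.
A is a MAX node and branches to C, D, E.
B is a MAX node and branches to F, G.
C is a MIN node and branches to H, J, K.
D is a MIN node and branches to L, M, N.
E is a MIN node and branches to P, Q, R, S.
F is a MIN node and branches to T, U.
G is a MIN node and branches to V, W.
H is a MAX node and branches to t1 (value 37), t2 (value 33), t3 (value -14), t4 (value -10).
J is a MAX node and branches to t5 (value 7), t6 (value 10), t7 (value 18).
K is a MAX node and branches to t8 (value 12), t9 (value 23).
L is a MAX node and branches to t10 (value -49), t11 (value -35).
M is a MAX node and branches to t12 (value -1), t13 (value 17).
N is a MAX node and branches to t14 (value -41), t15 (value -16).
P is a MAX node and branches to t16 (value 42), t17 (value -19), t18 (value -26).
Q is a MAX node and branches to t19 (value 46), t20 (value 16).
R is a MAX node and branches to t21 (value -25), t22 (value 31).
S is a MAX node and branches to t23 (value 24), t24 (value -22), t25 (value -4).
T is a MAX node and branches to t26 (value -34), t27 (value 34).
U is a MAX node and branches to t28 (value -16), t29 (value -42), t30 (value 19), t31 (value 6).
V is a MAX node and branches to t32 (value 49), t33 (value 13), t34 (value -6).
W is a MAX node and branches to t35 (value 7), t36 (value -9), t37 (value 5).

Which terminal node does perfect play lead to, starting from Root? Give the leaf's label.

t30

H (MAX): max(37, 33, -14, -10) = 37
J (MAX): max(7, 10, 18) = 18
K (MAX): max(12, 23) = 23
C (MIN): min(37, 18, 23) = 18
L (MAX): max(-49, -35) = -35
M (MAX): max(-1, 17) = 17
N (MAX): max(-41, -16) = -16
D (MIN): min(-35, 17, -16) = -35
P (MAX): max(42, -19, -26) = 42
Q (MAX): max(46, 16) = 46
R (MAX): max(-25, 31) = 31
S (MAX): max(24, -22, -4) = 24
E (MIN): min(42, 46, 31, 24) = 24
A (MAX): max(18, -35, 24) = 24
T (MAX): max(-34, 34) = 34
U (MAX): max(-16, -42, 19, 6) = 19
F (MIN): min(34, 19) = 19
V (MAX): max(49, 13, -6) = 49
W (MAX): max(7, -9, 5) = 7
G (MIN): min(49, 7) = 7
B (MAX): max(19, 7) = 19
Root (MIN): min(24, 19) = 19
At Root, MIN picks B (lowest: 19).
At B, MAX picks F (highest: 19).
At F, MIN picks U (lowest: 19).
At U, MAX picks t30 (highest: 19).
Terminal value 19.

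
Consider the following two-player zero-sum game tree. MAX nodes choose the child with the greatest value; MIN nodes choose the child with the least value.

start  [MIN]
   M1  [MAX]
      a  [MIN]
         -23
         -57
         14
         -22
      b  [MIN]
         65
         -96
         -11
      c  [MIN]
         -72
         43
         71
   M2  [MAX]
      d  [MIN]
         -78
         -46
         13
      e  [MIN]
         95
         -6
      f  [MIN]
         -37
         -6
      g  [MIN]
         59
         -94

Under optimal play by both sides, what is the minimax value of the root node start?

a (MIN): min(-23, -57, 14, -22) = -57
b (MIN): min(65, -96, -11) = -96
c (MIN): min(-72, 43, 71) = -72
M1 (MAX): max(-57, -96, -72) = -57
d (MIN): min(-78, -46, 13) = -78
e (MIN): min(95, -6) = -6
f (MIN): min(-37, -6) = -37
g (MIN): min(59, -94) = -94
M2 (MAX): max(-78, -6, -37, -94) = -6
start (MIN): min(-57, -6) = -57

-57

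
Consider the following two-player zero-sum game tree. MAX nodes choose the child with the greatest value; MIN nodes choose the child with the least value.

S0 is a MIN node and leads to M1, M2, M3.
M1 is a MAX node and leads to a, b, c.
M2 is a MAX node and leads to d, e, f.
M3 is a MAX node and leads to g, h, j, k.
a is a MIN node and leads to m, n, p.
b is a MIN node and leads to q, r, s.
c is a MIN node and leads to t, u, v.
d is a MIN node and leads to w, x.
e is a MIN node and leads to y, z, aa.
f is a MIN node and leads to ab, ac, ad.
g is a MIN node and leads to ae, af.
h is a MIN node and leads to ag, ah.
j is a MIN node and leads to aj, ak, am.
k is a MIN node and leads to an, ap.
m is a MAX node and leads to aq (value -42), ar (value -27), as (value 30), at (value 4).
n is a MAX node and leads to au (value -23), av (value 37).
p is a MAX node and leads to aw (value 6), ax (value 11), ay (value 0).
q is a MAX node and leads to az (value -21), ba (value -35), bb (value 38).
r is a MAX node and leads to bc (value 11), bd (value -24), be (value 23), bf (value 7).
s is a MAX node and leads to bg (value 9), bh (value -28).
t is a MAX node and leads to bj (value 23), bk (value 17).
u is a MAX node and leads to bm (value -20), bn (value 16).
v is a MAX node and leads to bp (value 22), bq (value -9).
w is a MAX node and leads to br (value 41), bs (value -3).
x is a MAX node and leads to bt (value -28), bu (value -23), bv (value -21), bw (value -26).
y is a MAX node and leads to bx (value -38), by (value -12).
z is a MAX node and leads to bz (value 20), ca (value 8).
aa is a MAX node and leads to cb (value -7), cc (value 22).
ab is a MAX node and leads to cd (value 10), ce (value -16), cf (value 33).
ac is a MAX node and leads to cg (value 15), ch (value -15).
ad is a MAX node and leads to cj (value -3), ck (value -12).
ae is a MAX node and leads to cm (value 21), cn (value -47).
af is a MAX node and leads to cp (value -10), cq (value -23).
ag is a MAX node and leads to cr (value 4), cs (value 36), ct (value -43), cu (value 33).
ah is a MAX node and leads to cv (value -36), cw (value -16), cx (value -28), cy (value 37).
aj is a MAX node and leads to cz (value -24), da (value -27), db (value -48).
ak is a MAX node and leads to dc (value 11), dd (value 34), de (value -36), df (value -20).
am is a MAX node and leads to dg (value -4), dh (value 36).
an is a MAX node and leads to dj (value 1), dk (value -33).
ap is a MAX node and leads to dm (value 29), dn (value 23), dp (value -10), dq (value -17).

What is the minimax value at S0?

m (MAX): max(-42, -27, 30, 4) = 30
n (MAX): max(-23, 37) = 37
p (MAX): max(6, 11, 0) = 11
a (MIN): min(30, 37, 11) = 11
q (MAX): max(-21, -35, 38) = 38
r (MAX): max(11, -24, 23, 7) = 23
s (MAX): max(9, -28) = 9
b (MIN): min(38, 23, 9) = 9
t (MAX): max(23, 17) = 23
u (MAX): max(-20, 16) = 16
v (MAX): max(22, -9) = 22
c (MIN): min(23, 16, 22) = 16
M1 (MAX): max(11, 9, 16) = 16
w (MAX): max(41, -3) = 41
x (MAX): max(-28, -23, -21, -26) = -21
d (MIN): min(41, -21) = -21
y (MAX): max(-38, -12) = -12
z (MAX): max(20, 8) = 20
aa (MAX): max(-7, 22) = 22
e (MIN): min(-12, 20, 22) = -12
ab (MAX): max(10, -16, 33) = 33
ac (MAX): max(15, -15) = 15
ad (MAX): max(-3, -12) = -3
f (MIN): min(33, 15, -3) = -3
M2 (MAX): max(-21, -12, -3) = -3
ae (MAX): max(21, -47) = 21
af (MAX): max(-10, -23) = -10
g (MIN): min(21, -10) = -10
ag (MAX): max(4, 36, -43, 33) = 36
ah (MAX): max(-36, -16, -28, 37) = 37
h (MIN): min(36, 37) = 36
aj (MAX): max(-24, -27, -48) = -24
ak (MAX): max(11, 34, -36, -20) = 34
am (MAX): max(-4, 36) = 36
j (MIN): min(-24, 34, 36) = -24
an (MAX): max(1, -33) = 1
ap (MAX): max(29, 23, -10, -17) = 29
k (MIN): min(1, 29) = 1
M3 (MAX): max(-10, 36, -24, 1) = 36
S0 (MIN): min(16, -3, 36) = -3

-3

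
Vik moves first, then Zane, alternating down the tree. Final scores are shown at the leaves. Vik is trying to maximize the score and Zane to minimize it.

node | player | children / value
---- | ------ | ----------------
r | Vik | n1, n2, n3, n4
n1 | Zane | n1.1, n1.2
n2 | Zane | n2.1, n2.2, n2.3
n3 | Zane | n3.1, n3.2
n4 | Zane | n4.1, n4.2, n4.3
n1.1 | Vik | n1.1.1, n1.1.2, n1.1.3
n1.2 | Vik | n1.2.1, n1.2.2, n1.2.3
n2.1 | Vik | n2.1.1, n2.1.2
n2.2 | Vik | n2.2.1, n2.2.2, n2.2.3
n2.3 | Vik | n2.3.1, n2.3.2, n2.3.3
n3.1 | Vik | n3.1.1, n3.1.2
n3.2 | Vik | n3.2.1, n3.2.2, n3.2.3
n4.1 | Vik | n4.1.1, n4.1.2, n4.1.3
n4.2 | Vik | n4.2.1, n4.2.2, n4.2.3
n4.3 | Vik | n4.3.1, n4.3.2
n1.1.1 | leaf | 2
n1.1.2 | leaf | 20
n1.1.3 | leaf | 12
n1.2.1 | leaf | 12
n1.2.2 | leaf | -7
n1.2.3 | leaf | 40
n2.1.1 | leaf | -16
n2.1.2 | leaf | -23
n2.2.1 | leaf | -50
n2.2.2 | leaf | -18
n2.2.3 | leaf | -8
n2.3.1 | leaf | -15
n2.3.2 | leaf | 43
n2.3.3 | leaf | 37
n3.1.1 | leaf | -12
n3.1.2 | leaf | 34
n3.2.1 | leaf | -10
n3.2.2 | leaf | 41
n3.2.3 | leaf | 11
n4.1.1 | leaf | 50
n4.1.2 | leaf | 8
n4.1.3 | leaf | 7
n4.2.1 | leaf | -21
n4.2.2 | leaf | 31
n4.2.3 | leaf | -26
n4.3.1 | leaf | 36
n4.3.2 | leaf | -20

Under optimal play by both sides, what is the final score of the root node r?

34

n1.1 (Vik): max(2, 20, 12) = 20
n1.2 (Vik): max(12, -7, 40) = 40
n1 (Zane): min(20, 40) = 20
n2.1 (Vik): max(-16, -23) = -16
n2.2 (Vik): max(-50, -18, -8) = -8
n2.3 (Vik): max(-15, 43, 37) = 43
n2 (Zane): min(-16, -8, 43) = -16
n3.1 (Vik): max(-12, 34) = 34
n3.2 (Vik): max(-10, 41, 11) = 41
n3 (Zane): min(34, 41) = 34
n4.1 (Vik): max(50, 8, 7) = 50
n4.2 (Vik): max(-21, 31, -26) = 31
n4.3 (Vik): max(36, -20) = 36
n4 (Zane): min(50, 31, 36) = 31
r (Vik): max(20, -16, 34, 31) = 34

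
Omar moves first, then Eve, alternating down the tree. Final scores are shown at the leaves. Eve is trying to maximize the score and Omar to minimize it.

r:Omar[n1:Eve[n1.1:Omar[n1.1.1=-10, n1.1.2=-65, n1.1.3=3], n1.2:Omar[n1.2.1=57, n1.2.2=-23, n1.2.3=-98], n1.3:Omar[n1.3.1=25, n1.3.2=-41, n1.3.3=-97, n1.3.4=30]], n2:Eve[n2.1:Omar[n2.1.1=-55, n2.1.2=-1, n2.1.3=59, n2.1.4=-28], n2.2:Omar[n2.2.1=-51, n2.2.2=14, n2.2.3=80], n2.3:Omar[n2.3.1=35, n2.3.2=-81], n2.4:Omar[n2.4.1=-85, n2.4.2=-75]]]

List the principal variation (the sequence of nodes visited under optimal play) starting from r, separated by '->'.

r -> n1 -> n1.1 -> n1.1.2

n1.1 (Omar): min(-10, -65, 3) = -65
n1.2 (Omar): min(57, -23, -98) = -98
n1.3 (Omar): min(25, -41, -97, 30) = -97
n1 (Eve): max(-65, -98, -97) = -65
n2.1 (Omar): min(-55, -1, 59, -28) = -55
n2.2 (Omar): min(-51, 14, 80) = -51
n2.3 (Omar): min(35, -81) = -81
n2.4 (Omar): min(-85, -75) = -85
n2 (Eve): max(-55, -51, -81, -85) = -51
r (Omar): min(-65, -51) = -65
At r, Omar picks n1 (lowest: -65).
At n1, Eve picks n1.1 (highest: -65).
At n1.1, Omar picks n1.1.2 (lowest: -65).
Terminal value -65.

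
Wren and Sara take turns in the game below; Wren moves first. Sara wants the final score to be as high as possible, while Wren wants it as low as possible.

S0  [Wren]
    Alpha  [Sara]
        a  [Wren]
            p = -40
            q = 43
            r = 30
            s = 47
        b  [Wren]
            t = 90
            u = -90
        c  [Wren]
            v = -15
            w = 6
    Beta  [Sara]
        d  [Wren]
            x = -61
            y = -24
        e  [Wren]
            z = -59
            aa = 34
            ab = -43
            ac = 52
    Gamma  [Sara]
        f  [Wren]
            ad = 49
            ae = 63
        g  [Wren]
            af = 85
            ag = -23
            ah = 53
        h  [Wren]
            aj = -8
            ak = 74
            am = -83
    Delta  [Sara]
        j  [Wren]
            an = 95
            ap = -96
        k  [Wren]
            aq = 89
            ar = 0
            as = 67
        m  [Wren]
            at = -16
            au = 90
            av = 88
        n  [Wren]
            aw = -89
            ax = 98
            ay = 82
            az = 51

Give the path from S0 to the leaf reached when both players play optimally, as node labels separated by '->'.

S0 -> Beta -> e -> z

a (Wren): min(-40, 43, 30, 47) = -40
b (Wren): min(90, -90) = -90
c (Wren): min(-15, 6) = -15
Alpha (Sara): max(-40, -90, -15) = -15
d (Wren): min(-61, -24) = -61
e (Wren): min(-59, 34, -43, 52) = -59
Beta (Sara): max(-61, -59) = -59
f (Wren): min(49, 63) = 49
g (Wren): min(85, -23, 53) = -23
h (Wren): min(-8, 74, -83) = -83
Gamma (Sara): max(49, -23, -83) = 49
j (Wren): min(95, -96) = -96
k (Wren): min(89, 0, 67) = 0
m (Wren): min(-16, 90, 88) = -16
n (Wren): min(-89, 98, 82, 51) = -89
Delta (Sara): max(-96, 0, -16, -89) = 0
S0 (Wren): min(-15, -59, 49, 0) = -59
At S0, Wren picks Beta (lowest: -59).
At Beta, Sara picks e (highest: -59).
At e, Wren picks z (lowest: -59).
Terminal value -59.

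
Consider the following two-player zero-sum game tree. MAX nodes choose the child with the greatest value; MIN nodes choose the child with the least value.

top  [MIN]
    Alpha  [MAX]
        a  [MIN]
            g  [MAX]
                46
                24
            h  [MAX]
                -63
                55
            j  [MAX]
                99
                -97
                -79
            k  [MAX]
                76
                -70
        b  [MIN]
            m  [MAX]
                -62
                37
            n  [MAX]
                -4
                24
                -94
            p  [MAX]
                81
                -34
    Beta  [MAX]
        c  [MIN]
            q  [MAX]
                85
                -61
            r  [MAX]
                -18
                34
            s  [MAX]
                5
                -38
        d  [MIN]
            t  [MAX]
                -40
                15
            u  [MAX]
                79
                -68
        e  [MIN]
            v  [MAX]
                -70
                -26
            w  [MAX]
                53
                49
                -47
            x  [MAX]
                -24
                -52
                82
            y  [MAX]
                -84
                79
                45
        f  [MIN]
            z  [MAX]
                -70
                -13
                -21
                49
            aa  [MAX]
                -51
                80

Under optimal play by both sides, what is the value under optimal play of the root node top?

46

g (MAX): max(46, 24) = 46
h (MAX): max(-63, 55) = 55
j (MAX): max(99, -97, -79) = 99
k (MAX): max(76, -70) = 76
a (MIN): min(46, 55, 99, 76) = 46
m (MAX): max(-62, 37) = 37
n (MAX): max(-4, 24, -94) = 24
p (MAX): max(81, -34) = 81
b (MIN): min(37, 24, 81) = 24
Alpha (MAX): max(46, 24) = 46
q (MAX): max(85, -61) = 85
r (MAX): max(-18, 34) = 34
s (MAX): max(5, -38) = 5
c (MIN): min(85, 34, 5) = 5
t (MAX): max(-40, 15) = 15
u (MAX): max(79, -68) = 79
d (MIN): min(15, 79) = 15
v (MAX): max(-70, -26) = -26
w (MAX): max(53, 49, -47) = 53
x (MAX): max(-24, -52, 82) = 82
y (MAX): max(-84, 79, 45) = 79
e (MIN): min(-26, 53, 82, 79) = -26
z (MAX): max(-70, -13, -21, 49) = 49
aa (MAX): max(-51, 80) = 80
f (MIN): min(49, 80) = 49
Beta (MAX): max(5, 15, -26, 49) = 49
top (MIN): min(46, 49) = 46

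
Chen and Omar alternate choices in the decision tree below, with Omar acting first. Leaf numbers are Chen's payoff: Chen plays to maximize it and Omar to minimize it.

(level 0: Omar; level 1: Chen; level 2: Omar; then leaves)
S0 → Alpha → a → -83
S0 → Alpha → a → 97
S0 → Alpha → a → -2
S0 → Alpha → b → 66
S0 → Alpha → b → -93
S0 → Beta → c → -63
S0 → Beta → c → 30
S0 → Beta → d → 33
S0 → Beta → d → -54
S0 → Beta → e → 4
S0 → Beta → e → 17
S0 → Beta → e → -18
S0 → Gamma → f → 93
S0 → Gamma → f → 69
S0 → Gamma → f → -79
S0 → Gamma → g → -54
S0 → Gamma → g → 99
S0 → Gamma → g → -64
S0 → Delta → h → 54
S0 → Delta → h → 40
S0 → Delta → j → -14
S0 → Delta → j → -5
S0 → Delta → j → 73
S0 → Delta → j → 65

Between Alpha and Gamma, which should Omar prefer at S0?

a (Omar): min(-83, 97, -2) = -83
b (Omar): min(66, -93) = -93
Alpha (Chen): max(-83, -93) = -83
f (Omar): min(93, 69, -79) = -79
g (Omar): min(-54, 99, -64) = -64
Gamma (Chen): max(-79, -64) = -64
Omar prefers the lower value; Alpha=-83, Gamma=-64. Alpha is better since -83 < -64.

Alpha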